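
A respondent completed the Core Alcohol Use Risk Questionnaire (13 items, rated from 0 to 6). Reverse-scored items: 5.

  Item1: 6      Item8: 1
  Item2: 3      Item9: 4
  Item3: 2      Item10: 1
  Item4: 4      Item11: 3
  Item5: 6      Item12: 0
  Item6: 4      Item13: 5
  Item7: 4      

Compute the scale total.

37

Reversing item 5 with 6 − raw:
Total = 6 + 3 + 2 + 4 + (6−6) + 4 + 4 + 1 + 4 + 1 + 3 + 0 + 5
      = 6 + 3 + 2 + 4 + 0 + 4 + 4 + 1 + 4 + 1 + 3 + 0 + 5 = 37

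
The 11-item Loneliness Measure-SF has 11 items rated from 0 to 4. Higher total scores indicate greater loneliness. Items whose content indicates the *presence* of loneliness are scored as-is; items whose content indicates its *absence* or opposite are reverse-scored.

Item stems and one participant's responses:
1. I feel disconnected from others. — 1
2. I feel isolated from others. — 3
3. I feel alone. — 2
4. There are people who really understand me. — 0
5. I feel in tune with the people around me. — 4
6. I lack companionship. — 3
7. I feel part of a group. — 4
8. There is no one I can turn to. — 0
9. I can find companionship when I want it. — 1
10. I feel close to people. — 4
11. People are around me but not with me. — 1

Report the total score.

Items 4, 5, 7, 9, 10 describe the absence/opposite of loneliness → reverse-score.
on a 0–4 scale, reversed = 4 − raw.
  item 1: 1
  item 2: 3
  item 3: 2
  item 4: 4 − 0 = 4
  item 5: 4 − 4 = 0
  item 6: 3
  item 7: 4 − 4 = 0
  item 8: 0
  item 9: 4 − 1 = 3
  item 10: 4 − 4 = 0
  item 11: 1
Total = 1 + 3 + 2 + 4 + 0 + 3 + 0 + 0 + 3 + 0 + 1 = 17

17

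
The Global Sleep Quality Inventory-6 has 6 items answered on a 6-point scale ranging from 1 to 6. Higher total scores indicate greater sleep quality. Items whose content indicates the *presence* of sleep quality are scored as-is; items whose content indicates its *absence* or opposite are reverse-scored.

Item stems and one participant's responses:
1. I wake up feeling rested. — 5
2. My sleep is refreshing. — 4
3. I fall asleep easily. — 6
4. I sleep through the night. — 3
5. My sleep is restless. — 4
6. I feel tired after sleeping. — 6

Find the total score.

22

Items 5, 6 describe the absence/opposite of sleep quality → reverse-score.
reversed = (1+6) − raw = 7 − raw.
  item 1: 5
  item 2: 4
  item 3: 6
  item 4: 3
  item 5: 7 − 4 = 3
  item 6: 7 − 6 = 1
Total = 5 + 4 + 6 + 3 + 3 + 1 = 22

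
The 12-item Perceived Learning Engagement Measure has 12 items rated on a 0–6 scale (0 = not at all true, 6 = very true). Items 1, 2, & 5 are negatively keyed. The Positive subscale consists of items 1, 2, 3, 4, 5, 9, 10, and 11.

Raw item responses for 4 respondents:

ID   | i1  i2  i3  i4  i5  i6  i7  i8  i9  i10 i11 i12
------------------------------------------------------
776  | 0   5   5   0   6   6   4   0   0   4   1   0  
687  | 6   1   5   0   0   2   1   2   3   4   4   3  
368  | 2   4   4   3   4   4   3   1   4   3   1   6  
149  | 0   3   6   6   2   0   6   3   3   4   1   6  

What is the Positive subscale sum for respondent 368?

23

Respondent 368 raw: 2, 4, 4, 3, 4, 4, 3, 1, 4, 3, 1, 6.
Positive items: 1, 2, 3, 4, 5, 9, 10, 11.
Reverse-coded (reversed = (0+6) − raw = 6 − raw):
  item 1: 6 − 2 = 4
  item 2: 6 − 4 = 2
  item 3: 4
  item 4: 3
  item 5: 6 − 4 = 2
  item 9: 4
  item 10: 3
  item 11: 1
Sum = 4 + 2 + 4 + 3 + 2 + 4 + 3 + 1 = 23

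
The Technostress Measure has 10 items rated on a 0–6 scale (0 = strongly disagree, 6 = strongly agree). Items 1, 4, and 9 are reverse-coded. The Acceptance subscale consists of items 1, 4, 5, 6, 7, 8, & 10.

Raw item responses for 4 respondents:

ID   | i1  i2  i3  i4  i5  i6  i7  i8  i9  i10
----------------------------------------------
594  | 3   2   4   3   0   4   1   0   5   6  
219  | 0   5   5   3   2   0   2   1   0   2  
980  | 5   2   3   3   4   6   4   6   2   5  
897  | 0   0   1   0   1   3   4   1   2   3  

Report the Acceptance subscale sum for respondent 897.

Respondent 897 raw: 0, 0, 1, 0, 1, 3, 4, 1, 2, 3.
Acceptance items: 1, 4, 5, 6, 7, 8, 10.
Reverse-coded (reverse-coded value = 6 − response):
  item 1: 6 − 0 = 6
  item 4: 6 − 0 = 6
  item 5: 1
  item 6: 3
  item 7: 4
  item 8: 1
  item 10: 3
Sum = 6 + 6 + 1 + 3 + 4 + 1 + 3 = 24

24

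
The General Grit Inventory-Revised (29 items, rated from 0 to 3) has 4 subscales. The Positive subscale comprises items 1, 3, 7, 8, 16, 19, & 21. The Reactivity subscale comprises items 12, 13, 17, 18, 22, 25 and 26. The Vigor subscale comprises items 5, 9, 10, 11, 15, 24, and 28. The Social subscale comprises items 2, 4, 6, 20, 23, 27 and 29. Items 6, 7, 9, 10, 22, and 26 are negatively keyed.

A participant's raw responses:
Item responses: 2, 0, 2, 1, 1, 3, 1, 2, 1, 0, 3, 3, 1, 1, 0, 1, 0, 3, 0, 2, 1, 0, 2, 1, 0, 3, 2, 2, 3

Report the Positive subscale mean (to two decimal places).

1.43

Positive items: 1, 3, 7, 8, 16, 19, 21.
Of these, item 7 is negatively keyed; on a 0–3 scale, reversed = 3 − raw.
  item 1: 2
  item 3: 2
  item 7: 3 − 1 = 2
  item 8: 2
  item 16: 1
  item 19: 0
  item 21: 1
Sum = 2 + 2 + 2 + 2 + 1 + 0 + 1 = 10
Mean = 10 / 7 = 1.43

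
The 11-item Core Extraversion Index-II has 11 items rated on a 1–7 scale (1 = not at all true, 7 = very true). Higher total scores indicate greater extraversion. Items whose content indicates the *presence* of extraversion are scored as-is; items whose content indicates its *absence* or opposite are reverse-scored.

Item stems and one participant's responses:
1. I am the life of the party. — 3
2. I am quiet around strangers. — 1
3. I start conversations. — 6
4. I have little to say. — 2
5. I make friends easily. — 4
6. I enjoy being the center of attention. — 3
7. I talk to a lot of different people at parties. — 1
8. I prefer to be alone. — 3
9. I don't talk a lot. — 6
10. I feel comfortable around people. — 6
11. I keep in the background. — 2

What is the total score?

Items 2, 4, 8, 9, 11 describe the absence/opposite of extraversion → reverse-score.
on a 1–7 scale, reversed = 8 − raw.
  item 1: 3
  item 2: 8 − 1 = 7
  item 3: 6
  item 4: 8 − 2 = 6
  item 5: 4
  item 6: 3
  item 7: 1
  item 8: 8 − 3 = 5
  item 9: 8 − 6 = 2
  item 10: 6
  item 11: 8 − 2 = 6
Total = 3 + 7 + 6 + 6 + 4 + 3 + 1 + 5 + 2 + 6 + 6 = 49

49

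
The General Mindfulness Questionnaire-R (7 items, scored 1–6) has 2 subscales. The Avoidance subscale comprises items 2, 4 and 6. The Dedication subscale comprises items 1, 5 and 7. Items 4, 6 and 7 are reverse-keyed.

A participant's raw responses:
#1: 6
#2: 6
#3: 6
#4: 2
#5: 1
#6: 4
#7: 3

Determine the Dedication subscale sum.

11

Dedication items: 1, 5, 7.
Of these, item 7 is reverse-keyed; on a 1–6 scale, reversed = 7 − raw.
  item 1: 6
  item 5: 1
  item 7: 7 − 3 = 4
Sum = 6 + 1 + 4 = 11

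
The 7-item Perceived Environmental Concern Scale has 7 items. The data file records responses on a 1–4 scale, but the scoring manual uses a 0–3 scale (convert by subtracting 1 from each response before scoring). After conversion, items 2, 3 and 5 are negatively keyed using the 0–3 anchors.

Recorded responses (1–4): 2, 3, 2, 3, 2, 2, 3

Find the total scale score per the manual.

Convert to 0–3: 1, 2, 1, 2, 1, 1, 2
Reverse-coded (reverse-coded value = 3 − response):
  item 2: 3 − 2 = 1
  item 3: 3 − 1 = 2
  item 5: 3 − 1 = 2
Scored: 1, 1, 2, 2, 2, 1, 2
Total = 11

11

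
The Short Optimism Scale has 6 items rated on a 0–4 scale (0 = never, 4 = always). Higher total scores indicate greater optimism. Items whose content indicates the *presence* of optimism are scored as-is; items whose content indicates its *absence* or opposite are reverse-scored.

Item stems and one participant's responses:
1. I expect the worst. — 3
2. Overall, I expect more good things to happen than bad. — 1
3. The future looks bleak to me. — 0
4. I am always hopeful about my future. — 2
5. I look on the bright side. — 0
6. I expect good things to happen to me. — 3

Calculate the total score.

Items 1, 3 describe the absence/opposite of optimism → reverse-score.
reverse-coded value = 4 − response.
  item 1: 4 − 3 = 1
  item 2: 1
  item 3: 4 − 0 = 4
  item 4: 2
  item 5: 0
  item 6: 3
Total = 1 + 1 + 4 + 2 + 0 + 3 = 11

11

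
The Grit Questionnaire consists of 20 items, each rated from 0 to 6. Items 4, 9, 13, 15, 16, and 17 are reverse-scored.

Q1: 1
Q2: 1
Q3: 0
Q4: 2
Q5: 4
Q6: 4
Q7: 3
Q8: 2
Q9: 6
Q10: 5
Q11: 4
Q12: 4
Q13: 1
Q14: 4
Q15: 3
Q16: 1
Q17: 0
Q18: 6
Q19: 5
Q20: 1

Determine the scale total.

Reverse-coded items (reverse-coded value = 6 − response):
  item 4: 6 − 2 = 4
  item 9: 6 − 6 = 0
  item 13: 6 − 1 = 5
  item 15: 6 − 3 = 3
  item 16: 6 − 1 = 5
  item 17: 6 − 0 = 6
Scored items: 1, 1, 0, 4, 4, 4, 3, 2, 0, 5, 4, 4, 5, 4, 3, 5, 6, 6, 5, 1
Total = 1 + 1 + 0 + 4 + 4 + 4 + 3 + 2 + 0 + 5 + 4 + 4 + 5 + 4 + 3 + 5 + 6 + 6 + 5 + 1 = 67

67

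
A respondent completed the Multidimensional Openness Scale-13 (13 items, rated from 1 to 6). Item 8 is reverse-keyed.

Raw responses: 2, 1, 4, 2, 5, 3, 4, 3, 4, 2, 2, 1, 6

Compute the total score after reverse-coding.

Reverse-coded items (reverse-coded value = 7 − response):
  item 8: 7 − 3 = 4
Scored responses: 2, 1, 4, 2, 5, 3, 4, 4, 4, 2, 2, 1, 6
Total = 2 + 1 + 4 + 2 + 5 + 3 + 4 + 4 + 4 + 2 + 2 + 1 + 6 = 40

40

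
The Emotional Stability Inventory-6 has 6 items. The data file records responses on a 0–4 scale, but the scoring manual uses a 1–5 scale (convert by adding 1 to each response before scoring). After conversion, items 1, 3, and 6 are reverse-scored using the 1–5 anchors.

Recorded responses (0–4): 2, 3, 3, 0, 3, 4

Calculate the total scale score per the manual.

15

Convert to 1–5: 3, 4, 4, 1, 4, 5
Reverse-coded (on a 1–5 scale, reversed = 6 − raw):
  item 1: 6 − 3 = 3
  item 3: 6 − 4 = 2
  item 6: 6 − 5 = 1
Scored: 3, 4, 2, 1, 4, 1
Total = 15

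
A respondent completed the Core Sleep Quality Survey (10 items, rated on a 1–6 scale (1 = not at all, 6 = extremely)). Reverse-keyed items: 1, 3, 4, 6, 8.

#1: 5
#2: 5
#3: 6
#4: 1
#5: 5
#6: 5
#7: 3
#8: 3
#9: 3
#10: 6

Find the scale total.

37

Reverse-keyed items use 7 − raw:
  item 1: 7 − 5 = 2
  item 3: 7 − 6 = 1
  item 4: 7 − 1 = 6
  item 6: 7 − 5 = 2
  item 8: 7 − 3 = 4
Scored items: 2, 5, 1, 6, 5, 2, 3, 4, 3, 6
Total = 2 + 5 + 1 + 6 + 5 + 2 + 3 + 4 + 3 + 6 = 37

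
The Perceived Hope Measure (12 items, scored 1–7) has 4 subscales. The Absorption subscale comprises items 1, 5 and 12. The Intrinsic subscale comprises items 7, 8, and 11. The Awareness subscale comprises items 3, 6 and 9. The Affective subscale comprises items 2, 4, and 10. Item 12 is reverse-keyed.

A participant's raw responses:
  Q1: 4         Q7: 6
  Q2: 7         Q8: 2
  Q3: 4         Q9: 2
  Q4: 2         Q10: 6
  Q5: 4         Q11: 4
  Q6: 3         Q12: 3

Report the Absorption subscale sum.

13

Absorption items: 1, 5, 12.
Of these, item 12 is reverse-keyed; reversed = (1+7) − raw = 8 − raw.
  item 1: 4
  item 5: 4
  item 12: 8 − 3 = 5
Sum = 4 + 4 + 5 = 13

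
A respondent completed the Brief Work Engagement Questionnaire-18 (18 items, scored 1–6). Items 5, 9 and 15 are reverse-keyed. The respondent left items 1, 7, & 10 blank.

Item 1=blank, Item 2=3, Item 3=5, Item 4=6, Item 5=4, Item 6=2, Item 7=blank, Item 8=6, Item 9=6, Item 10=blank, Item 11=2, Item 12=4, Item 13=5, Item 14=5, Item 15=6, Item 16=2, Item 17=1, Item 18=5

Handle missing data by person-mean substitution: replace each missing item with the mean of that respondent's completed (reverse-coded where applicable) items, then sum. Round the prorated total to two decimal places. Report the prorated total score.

61.20

Reverse-coded (reversed = (1+6) − raw = 7 − raw):
  item 5: 7 − 4 = 3
  item 9: 7 − 6 = 1
  item 15: 7 − 6 = 1
Completed scored items (15 of 18): 3, 5, 6, 3, 2, 6, 1, 2, 4, 5, 5, 1, 2, 1, 5; sum = 51.
Person mean = 51 / 15 ≈ 3.4000
Prorated total = (51 / 15) × 18 = 61.20 (to 2 dp)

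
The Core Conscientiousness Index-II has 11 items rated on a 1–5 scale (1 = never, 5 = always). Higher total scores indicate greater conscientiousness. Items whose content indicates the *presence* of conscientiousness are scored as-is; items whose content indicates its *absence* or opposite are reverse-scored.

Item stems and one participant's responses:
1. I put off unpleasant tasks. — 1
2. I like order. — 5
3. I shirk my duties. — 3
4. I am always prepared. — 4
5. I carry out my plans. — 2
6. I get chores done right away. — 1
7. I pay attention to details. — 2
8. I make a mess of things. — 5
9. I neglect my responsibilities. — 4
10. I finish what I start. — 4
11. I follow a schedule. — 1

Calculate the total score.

Items 1, 3, 8, 9 describe the absence/opposite of conscientiousness → reverse-score.
on a 1–5 scale, reversed = 6 − raw.
  item 1: 6 − 1 = 5
  item 2: 5
  item 3: 6 − 3 = 3
  item 4: 4
  item 5: 2
  item 6: 1
  item 7: 2
  item 8: 6 − 5 = 1
  item 9: 6 − 4 = 2
  item 10: 4
  item 11: 1
Total = 5 + 5 + 3 + 4 + 2 + 1 + 2 + 1 + 2 + 4 + 1 = 30

30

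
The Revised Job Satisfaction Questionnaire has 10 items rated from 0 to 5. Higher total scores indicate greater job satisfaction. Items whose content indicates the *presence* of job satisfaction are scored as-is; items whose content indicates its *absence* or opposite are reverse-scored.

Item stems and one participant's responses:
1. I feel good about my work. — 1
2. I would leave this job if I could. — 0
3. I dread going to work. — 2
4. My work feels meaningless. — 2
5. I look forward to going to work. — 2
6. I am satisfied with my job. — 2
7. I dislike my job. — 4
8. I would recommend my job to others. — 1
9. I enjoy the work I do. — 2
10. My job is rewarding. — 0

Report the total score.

Items 2, 3, 4, 7 describe the absence/opposite of job satisfaction → reverse-score.
reversed = (0+5) − raw = 5 − raw.
  item 1: 1
  item 2: 5 − 0 = 5
  item 3: 5 − 2 = 3
  item 4: 5 − 2 = 3
  item 5: 2
  item 6: 2
  item 7: 5 − 4 = 1
  item 8: 1
  item 9: 2
  item 10: 0
Total = 1 + 5 + 3 + 3 + 2 + 2 + 1 + 1 + 2 + 0 = 20

20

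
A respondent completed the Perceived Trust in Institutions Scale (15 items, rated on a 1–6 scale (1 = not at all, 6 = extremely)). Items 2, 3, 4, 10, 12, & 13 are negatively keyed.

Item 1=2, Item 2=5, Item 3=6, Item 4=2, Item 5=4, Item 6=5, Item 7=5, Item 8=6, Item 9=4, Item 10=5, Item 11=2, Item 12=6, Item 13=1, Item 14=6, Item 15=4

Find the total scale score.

Reversing items 2, 3, 4, 10, 12, and 13 with 7 − raw:
Total = 2 + (7−5) + (7−6) + (7−2) + 4 + 5 + 5 + 6 + 4 + (7−5) + 2 + (7−6) + (7−1) + 6 + 4
      = 2 + 2 + 1 + 5 + 4 + 5 + 5 + 6 + 4 + 2 + 2 + 1 + 6 + 6 + 4 = 55

55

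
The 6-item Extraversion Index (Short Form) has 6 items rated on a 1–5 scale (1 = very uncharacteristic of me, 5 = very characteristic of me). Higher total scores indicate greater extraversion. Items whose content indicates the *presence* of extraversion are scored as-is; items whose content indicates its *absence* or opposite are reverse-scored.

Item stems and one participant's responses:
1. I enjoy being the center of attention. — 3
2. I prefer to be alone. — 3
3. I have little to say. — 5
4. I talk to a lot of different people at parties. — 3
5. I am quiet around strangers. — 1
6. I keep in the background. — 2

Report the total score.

19

Items 2, 3, 5, 6 describe the absence/opposite of extraversion → reverse-score.
reverse-coded value = 6 − response.
  item 1: 3
  item 2: 6 − 3 = 3
  item 3: 6 − 5 = 1
  item 4: 3
  item 5: 6 − 1 = 5
  item 6: 6 − 2 = 4
Total = 3 + 3 + 1 + 3 + 5 + 4 = 19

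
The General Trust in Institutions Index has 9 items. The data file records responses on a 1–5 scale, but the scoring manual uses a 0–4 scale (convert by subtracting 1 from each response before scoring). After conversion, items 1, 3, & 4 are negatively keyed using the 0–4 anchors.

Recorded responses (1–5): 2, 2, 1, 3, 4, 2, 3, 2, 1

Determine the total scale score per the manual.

Convert to 0–4: 1, 1, 0, 2, 3, 1, 2, 1, 0
Reverse-coded (reversed = (0+4) − raw = 4 − raw):
  item 1: 4 − 1 = 3
  item 3: 4 − 0 = 4
  item 4: 4 − 2 = 2
Scored: 3, 1, 4, 2, 3, 1, 2, 1, 0
Total = 17

17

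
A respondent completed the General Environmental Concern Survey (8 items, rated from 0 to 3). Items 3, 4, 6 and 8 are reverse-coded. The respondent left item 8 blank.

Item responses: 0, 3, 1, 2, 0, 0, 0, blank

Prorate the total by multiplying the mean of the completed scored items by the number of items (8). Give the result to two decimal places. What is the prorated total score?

10.29

Reverse-coded (reverse-coded value = 3 − response):
  item 3: 3 − 1 = 2
  item 4: 3 − 2 = 1
  item 6: 3 − 0 = 3
Completed scored items (7 of 8): 0, 3, 2, 1, 0, 3, 0; sum = 9.
Person mean = 9 / 7 ≈ 1.2857
Prorated total = (9 / 7) × 8 = 10.29 (to 2 dp)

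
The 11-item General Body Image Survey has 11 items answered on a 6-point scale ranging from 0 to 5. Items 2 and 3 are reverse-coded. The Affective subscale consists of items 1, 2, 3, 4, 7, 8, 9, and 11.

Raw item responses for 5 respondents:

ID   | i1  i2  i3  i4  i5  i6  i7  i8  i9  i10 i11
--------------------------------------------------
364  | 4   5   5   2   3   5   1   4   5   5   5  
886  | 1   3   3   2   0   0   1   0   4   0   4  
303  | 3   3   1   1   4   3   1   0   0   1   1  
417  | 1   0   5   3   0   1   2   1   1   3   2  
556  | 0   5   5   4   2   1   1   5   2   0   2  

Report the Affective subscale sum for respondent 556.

Respondent 556 raw: 0, 5, 5, 4, 2, 1, 1, 5, 2, 0, 2.
Affective items: 1, 2, 3, 4, 7, 8, 9, 11.
Reverse-coded (reversed = (0+5) − raw = 5 − raw):
  item 1: 0
  item 2: 5 − 5 = 0
  item 3: 5 − 5 = 0
  item 4: 4
  item 7: 1
  item 8: 5
  item 9: 2
  item 11: 2
Sum = 0 + 0 + 0 + 4 + 1 + 5 + 2 + 2 = 14

14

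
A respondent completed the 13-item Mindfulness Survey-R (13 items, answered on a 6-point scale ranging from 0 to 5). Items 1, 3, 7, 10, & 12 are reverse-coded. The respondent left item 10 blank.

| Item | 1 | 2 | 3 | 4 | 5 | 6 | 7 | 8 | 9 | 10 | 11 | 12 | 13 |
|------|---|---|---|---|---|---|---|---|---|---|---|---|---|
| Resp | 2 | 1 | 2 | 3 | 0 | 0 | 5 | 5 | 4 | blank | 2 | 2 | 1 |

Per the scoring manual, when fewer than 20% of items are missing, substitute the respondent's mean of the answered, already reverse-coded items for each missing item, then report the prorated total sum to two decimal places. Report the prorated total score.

27.08

Reverse-coded (on a 0–5 scale, reversed = 5 − raw):
  item 1: 5 − 2 = 3
  item 3: 5 − 2 = 3
  item 7: 5 − 5 = 0
  item 12: 5 − 2 = 3
Completed scored items (12 of 13): 3, 1, 3, 3, 0, 0, 0, 5, 4, 2, 3, 1; sum = 25.
Person mean = 25 / 12 ≈ 2.0833
Prorated total = (25 / 12) × 13 = 27.08 (to 2 dp)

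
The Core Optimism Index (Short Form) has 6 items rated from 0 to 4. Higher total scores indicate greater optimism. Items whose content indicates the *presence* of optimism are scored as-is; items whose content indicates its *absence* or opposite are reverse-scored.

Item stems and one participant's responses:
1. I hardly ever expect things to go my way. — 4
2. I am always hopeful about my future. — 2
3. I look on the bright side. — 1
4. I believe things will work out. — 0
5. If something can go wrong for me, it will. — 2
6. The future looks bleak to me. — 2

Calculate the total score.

7

Items 1, 5, 6 describe the absence/opposite of optimism → reverse-score.
reversed = (0+4) − raw = 4 − raw.
  item 1: 4 − 4 = 0
  item 2: 2
  item 3: 1
  item 4: 0
  item 5: 4 − 2 = 2
  item 6: 4 − 2 = 2
Total = 0 + 2 + 1 + 0 + 2 + 2 = 7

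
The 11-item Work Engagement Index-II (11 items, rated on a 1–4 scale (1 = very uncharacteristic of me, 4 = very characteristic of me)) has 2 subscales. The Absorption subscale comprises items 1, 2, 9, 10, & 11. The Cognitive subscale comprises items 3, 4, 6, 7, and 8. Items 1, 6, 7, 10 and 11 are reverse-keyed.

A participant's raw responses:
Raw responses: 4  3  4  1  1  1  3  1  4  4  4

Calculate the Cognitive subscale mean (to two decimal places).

2.40

Cognitive items: 3, 4, 6, 7, 8.
Of these, items 6 and 7 are reverse-keyed; reversed = (1+4) − raw = 5 − raw.
  item 3: 4
  item 4: 1
  item 6: 5 − 1 = 4
  item 7: 5 − 3 = 2
  item 8: 1
Sum = 4 + 1 + 4 + 2 + 1 = 12
Mean = 12 / 5 = 2.40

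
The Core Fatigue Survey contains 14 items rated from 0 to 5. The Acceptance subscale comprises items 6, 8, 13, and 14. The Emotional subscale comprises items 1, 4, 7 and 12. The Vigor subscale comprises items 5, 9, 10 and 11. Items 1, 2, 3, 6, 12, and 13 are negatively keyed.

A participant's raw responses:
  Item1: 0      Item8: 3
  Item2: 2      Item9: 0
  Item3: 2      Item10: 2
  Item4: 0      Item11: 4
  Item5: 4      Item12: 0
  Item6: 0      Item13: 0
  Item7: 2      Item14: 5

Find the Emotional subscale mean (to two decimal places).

Emotional items: 1, 4, 7, 12.
Of these, items 1 & 12 are negatively keyed; reverse-coded value = 5 − response.
  item 1: 5 − 0 = 5
  item 4: 0
  item 7: 2
  item 12: 5 − 0 = 5
Sum = 5 + 0 + 2 + 5 = 12
Mean = 12 / 4 = 3.00

3.00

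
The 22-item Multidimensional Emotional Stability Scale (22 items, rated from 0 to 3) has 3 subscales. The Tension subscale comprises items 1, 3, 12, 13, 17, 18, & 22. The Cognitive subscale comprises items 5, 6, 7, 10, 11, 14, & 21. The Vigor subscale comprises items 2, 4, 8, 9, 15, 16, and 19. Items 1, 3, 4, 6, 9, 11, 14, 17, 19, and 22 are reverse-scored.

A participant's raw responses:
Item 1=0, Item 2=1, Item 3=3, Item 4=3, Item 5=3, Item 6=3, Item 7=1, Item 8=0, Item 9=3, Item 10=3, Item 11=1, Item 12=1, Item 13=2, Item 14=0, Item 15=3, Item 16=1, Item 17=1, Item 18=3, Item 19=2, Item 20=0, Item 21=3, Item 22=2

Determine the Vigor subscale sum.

Vigor items: 2, 4, 8, 9, 15, 16, 19.
Of these, items 4, 9, and 19 are reverse-scored; reversed = (0+3) − raw = 3 − raw.
  item 2: 1
  item 4: 3 − 3 = 0
  item 8: 0
  item 9: 3 − 3 = 0
  item 15: 3
  item 16: 1
  item 19: 3 − 2 = 1
Sum = 1 + 0 + 0 + 0 + 3 + 1 + 1 = 6

6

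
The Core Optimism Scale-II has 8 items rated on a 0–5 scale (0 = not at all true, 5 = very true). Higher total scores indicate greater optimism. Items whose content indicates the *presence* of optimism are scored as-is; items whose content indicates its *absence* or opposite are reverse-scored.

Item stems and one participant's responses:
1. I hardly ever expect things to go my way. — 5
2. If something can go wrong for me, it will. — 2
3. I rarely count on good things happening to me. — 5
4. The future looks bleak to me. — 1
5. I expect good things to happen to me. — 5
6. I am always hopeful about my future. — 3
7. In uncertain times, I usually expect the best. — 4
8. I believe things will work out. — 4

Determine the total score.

23

Items 1, 2, 3, 4 describe the absence/opposite of optimism → reverse-score.
on a 0–5 scale, reversed = 5 − raw.
  item 1: 5 − 5 = 0
  item 2: 5 − 2 = 3
  item 3: 5 − 5 = 0
  item 4: 5 − 1 = 4
  item 5: 5
  item 6: 3
  item 7: 4
  item 8: 4
Total = 0 + 3 + 0 + 4 + 5 + 3 + 4 + 4 = 23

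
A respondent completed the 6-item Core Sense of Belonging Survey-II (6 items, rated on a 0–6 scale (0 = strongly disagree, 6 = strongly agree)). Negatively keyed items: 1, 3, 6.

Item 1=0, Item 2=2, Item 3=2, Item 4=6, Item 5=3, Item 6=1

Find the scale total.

Negatively keyed items use 6 − raw:
  item 1: 6 − 0 = 6
  item 3: 6 − 2 = 4
  item 6: 6 − 1 = 5
After reverse-coding: 6, 2, 4, 6, 3, 5
Total = 6 + 2 + 4 + 6 + 3 + 5 = 26

26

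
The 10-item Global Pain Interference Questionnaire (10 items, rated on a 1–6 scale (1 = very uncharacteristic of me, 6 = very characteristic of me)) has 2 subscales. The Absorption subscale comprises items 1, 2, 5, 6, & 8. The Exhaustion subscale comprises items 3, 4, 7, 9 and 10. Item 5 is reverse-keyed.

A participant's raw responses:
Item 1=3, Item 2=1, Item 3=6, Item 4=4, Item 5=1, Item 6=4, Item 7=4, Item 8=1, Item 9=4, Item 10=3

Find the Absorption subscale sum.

15

Absorption items: 1, 2, 5, 6, 8.
Of these, item 5 is reverse-keyed; on a 1–6 scale, reversed = 7 − raw.
  item 1: 3
  item 2: 1
  item 5: 7 − 1 = 6
  item 6: 4
  item 8: 1
Sum = 3 + 1 + 6 + 4 + 1 = 15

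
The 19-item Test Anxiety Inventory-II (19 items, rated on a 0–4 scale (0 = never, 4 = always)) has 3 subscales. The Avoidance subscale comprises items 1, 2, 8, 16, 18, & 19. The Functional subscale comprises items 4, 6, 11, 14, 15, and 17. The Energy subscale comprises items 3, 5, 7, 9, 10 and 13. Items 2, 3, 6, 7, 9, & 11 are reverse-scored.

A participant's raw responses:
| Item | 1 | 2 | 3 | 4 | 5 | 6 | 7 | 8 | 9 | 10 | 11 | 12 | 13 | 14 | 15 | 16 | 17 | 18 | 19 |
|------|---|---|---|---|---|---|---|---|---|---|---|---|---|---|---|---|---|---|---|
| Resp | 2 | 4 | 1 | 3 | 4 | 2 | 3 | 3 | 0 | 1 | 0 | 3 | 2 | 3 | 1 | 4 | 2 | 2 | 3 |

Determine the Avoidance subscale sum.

14

Avoidance items: 1, 2, 8, 16, 18, 19.
Of these, item 2 is reverse-scored; reversed = (0+4) − raw = 4 − raw.
  item 1: 2
  item 2: 4 − 4 = 0
  item 8: 3
  item 16: 4
  item 18: 2
  item 19: 3
Sum = 2 + 0 + 3 + 4 + 2 + 3 = 14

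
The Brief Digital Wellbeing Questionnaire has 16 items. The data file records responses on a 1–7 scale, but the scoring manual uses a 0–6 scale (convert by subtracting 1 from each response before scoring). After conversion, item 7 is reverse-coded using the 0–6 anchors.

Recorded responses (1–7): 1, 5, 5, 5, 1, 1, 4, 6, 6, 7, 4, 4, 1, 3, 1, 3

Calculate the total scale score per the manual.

41

Convert to 0–6: 0, 4, 4, 4, 0, 0, 3, 5, 5, 6, 3, 3, 0, 2, 0, 2
Reverse-coded (on a 0–6 scale, reversed = 6 − raw):
  item 7: 6 − 3 = 3
Scored: 0, 4, 4, 4, 0, 0, 3, 5, 5, 6, 3, 3, 0, 2, 0, 2
Total = 41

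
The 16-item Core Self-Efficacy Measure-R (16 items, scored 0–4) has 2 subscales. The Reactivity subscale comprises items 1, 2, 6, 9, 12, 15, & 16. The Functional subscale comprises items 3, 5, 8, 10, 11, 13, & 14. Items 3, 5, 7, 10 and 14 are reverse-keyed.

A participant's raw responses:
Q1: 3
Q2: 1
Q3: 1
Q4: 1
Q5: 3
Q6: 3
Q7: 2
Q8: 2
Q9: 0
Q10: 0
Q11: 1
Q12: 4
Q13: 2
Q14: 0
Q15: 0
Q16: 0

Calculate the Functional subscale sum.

Functional items: 3, 5, 8, 10, 11, 13, 14.
Of these, items 3, 5, 10, and 14 are reverse-keyed; reversed = (0+4) − raw = 4 − raw.
  item 3: 4 − 1 = 3
  item 5: 4 − 3 = 1
  item 8: 2
  item 10: 4 − 0 = 4
  item 11: 1
  item 13: 2
  item 14: 4 − 0 = 4
Sum = 3 + 1 + 2 + 4 + 1 + 2 + 4 = 17

17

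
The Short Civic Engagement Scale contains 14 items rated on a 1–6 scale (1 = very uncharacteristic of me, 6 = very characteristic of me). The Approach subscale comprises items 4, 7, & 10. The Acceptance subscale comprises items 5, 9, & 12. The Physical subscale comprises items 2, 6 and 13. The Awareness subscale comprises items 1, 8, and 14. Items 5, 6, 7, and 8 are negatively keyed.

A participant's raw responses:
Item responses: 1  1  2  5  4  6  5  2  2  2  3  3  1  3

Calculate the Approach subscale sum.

Approach items: 4, 7, 10.
Of these, item 7 is negatively keyed; reversed = (1+6) − raw = 7 − raw.
  item 4: 5
  item 7: 7 − 5 = 2
  item 10: 2
Sum = 5 + 2 + 2 = 9

9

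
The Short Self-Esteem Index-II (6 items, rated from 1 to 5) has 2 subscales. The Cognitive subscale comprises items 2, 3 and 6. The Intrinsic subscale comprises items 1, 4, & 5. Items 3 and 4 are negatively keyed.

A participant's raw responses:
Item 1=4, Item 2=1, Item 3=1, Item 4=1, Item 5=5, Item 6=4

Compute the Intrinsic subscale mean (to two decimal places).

Intrinsic items: 1, 4, 5.
Of these, item 4 is negatively keyed; reversed = (1+5) − raw = 6 − raw.
  item 1: 4
  item 4: 6 − 1 = 5
  item 5: 5
Sum = 4 + 5 + 5 = 14
Mean = 14 / 3 = 4.67

4.67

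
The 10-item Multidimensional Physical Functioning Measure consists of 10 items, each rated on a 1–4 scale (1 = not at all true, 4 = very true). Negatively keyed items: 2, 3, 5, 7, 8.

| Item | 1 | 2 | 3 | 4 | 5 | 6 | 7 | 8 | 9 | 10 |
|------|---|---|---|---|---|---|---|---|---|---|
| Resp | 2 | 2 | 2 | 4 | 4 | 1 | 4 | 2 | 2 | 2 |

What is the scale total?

Reversing items 2, 3, 5, 7, and 8 with 5 − raw:
Total = 2 + (5−2) + (5−2) + 4 + (5−4) + 1 + (5−4) + (5−2) + 2 + 2
      = 2 + 3 + 3 + 4 + 1 + 1 + 1 + 3 + 2 + 2 = 22

22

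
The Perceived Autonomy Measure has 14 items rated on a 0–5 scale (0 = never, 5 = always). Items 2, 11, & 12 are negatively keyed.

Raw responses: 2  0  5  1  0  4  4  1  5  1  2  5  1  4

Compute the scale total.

36

Negatively keyed items use 5 − raw:
  item 2: 5 − 0 = 5
  item 11: 5 − 2 = 3
  item 12: 5 − 5 = 0
After reverse-coding: 2, 5, 5, 1, 0, 4, 4, 1, 5, 1, 3, 0, 1, 4
Total = 2 + 5 + 5 + 1 + 0 + 4 + 4 + 1 + 5 + 1 + 3 + 0 + 1 + 4 = 36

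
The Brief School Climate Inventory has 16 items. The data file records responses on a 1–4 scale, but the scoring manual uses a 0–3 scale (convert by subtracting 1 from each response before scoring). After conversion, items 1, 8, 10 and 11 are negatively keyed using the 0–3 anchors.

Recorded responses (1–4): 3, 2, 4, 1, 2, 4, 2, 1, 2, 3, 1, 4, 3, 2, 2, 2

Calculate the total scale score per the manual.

Convert to 0–3: 2, 1, 3, 0, 1, 3, 1, 0, 1, 2, 0, 3, 2, 1, 1, 1
Reverse-coded (on a 0–3 scale, reversed = 3 − raw):
  item 1: 3 − 2 = 1
  item 8: 3 − 0 = 3
  item 10: 3 − 2 = 1
  item 11: 3 − 0 = 3
Scored: 1, 1, 3, 0, 1, 3, 1, 3, 1, 1, 3, 3, 2, 1, 1, 1
Total = 26

26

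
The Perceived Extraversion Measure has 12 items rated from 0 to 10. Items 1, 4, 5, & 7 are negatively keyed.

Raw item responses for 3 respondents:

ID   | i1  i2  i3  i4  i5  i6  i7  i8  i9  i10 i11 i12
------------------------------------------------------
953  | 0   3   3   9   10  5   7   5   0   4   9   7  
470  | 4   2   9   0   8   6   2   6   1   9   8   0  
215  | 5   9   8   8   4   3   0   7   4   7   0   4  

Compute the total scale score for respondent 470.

Respondent 470 raw: 4, 2, 9, 0, 8, 6, 2, 6, 1, 9, 8, 0.
Reverse-coded (reverse-coded value = 10 − response):
  item 1: 10 − 4 = 6
  item 2: 2
  item 3: 9
  item 4: 10 − 0 = 10
  item 5: 10 − 8 = 2
  item 6: 6
  item 7: 10 − 2 = 8
  item 8: 6
  item 9: 1
  item 10: 9
  item 11: 8
  item 12: 0
Sum = 6 + 2 + 9 + 10 + 2 + 6 + 8 + 6 + 1 + 9 + 8 + 0 = 67

67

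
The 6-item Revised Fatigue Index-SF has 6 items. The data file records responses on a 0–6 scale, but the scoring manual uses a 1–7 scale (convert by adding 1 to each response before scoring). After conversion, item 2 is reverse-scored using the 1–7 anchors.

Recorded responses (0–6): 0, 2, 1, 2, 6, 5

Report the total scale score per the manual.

24

Convert to 1–7: 1, 3, 2, 3, 7, 6
Reverse-coded (on a 1–7 scale, reversed = 8 − raw):
  item 2: 8 − 3 = 5
Scored: 1, 5, 2, 3, 7, 6
Total = 24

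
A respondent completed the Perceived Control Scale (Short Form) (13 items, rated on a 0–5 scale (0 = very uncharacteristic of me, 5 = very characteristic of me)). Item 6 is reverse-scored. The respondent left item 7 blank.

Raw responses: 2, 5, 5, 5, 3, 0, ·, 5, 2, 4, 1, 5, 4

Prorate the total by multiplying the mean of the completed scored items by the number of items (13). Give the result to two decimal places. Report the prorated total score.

Reverse-coded (reverse-coded value = 5 − response):
  item 6: 5 − 0 = 5
Completed scored items (12 of 13): 2, 5, 5, 5, 3, 5, 5, 2, 4, 1, 5, 4; sum = 46.
Person mean = 46 / 12 ≈ 3.8333
Prorated total = (46 / 12) × 13 = 49.83 (to 2 dp)

49.83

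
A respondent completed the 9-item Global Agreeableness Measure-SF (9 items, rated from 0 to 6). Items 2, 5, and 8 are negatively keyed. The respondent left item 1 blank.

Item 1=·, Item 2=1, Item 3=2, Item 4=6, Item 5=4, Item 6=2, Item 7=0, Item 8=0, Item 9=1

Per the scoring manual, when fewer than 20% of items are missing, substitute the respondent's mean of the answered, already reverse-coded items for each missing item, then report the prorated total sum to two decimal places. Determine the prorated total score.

27.00

Reverse-coded (reverse-coded value = 6 − response):
  item 2: 6 − 1 = 5
  item 5: 6 − 4 = 2
  item 8: 6 − 0 = 6
Completed scored items (8 of 9): 5, 2, 6, 2, 2, 0, 6, 1; sum = 24.
Person mean = 24 / 8 ≈ 3.0000
Prorated total = (24 / 8) × 9 = 27.00 (to 2 dp)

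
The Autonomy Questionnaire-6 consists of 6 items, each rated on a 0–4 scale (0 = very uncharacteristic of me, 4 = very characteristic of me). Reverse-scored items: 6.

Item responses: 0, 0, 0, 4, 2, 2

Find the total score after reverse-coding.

Reverse-scored items use 4 − raw:
  item 6: 4 − 2 = 2
Scored responses: 0, 0, 0, 4, 2, 2
Total = 0 + 0 + 0 + 4 + 2 + 2 = 8

8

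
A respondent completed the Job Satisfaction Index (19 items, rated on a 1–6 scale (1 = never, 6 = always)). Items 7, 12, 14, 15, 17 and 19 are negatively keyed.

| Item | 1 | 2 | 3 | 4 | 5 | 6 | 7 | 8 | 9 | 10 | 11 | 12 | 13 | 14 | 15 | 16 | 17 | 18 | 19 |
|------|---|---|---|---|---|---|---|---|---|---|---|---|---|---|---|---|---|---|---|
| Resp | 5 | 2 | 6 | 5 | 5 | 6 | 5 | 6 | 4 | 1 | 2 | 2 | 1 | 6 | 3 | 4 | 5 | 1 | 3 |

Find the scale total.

Reversing items 7, 12, 14, 15, 17, & 19 with 7 − raw:
Total = 5 + 2 + 6 + 5 + 5 + 6 + (7−5) + 6 + 4 + 1 + 2 + (7−2) + 1 + (7−6) + (7−3) + 4 + (7−5) + 1 + (7−3)
      = 5 + 2 + 6 + 5 + 5 + 6 + 2 + 6 + 4 + 1 + 2 + 5 + 1 + 1 + 4 + 4 + 2 + 1 + 4 = 66

66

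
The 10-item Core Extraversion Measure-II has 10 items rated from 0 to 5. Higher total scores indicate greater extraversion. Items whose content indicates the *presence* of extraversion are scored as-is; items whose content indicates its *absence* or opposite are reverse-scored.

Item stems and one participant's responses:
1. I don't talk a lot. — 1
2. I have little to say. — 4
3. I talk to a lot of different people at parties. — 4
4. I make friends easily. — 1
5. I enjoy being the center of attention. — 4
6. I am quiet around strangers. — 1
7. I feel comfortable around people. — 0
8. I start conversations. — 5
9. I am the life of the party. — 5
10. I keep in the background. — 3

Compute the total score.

Items 1, 2, 6, 10 describe the absence/opposite of extraversion → reverse-score.
on a 0–5 scale, reversed = 5 − raw.
  item 1: 5 − 1 = 4
  item 2: 5 − 4 = 1
  item 3: 4
  item 4: 1
  item 5: 4
  item 6: 5 − 1 = 4
  item 7: 0
  item 8: 5
  item 9: 5
  item 10: 5 − 3 = 2
Total = 4 + 1 + 4 + 1 + 4 + 4 + 0 + 5 + 5 + 2 = 30

30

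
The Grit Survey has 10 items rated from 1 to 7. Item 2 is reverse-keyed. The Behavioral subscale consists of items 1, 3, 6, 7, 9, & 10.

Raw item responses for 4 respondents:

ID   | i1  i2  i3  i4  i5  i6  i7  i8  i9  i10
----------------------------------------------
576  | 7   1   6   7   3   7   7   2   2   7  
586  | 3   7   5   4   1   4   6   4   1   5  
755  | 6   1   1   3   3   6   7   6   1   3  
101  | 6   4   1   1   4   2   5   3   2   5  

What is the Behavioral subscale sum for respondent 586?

Respondent 586 raw: 3, 7, 5, 4, 1, 4, 6, 4, 1, 5.
Behavioral items: 1, 3, 6, 7, 9, 10.
Reverse-coded (on a 1–7 scale, reversed = 8 − raw):
  item 1: 3
  item 3: 5
  item 6: 4
  item 7: 6
  item 9: 1
  item 10: 5
Sum = 3 + 5 + 4 + 6 + 1 + 5 = 24

24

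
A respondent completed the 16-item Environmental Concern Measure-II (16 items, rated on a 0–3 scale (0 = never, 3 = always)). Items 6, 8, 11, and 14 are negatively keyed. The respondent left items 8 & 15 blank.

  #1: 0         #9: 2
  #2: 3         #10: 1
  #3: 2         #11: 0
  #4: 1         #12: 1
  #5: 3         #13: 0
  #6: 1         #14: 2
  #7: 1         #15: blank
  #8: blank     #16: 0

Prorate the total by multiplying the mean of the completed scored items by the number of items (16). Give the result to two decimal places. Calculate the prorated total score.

Reverse-coded (reverse-coded value = 3 − response):
  item 6: 3 − 1 = 2
  item 11: 3 − 0 = 3
  item 14: 3 − 2 = 1
Completed scored items (14 of 16): 0, 3, 2, 1, 3, 2, 1, 2, 1, 3, 1, 0, 1, 0; sum = 20.
Person mean = 20 / 14 ≈ 1.4286
Prorated total = (20 / 14) × 16 = 22.86 (to 2 dp)

22.86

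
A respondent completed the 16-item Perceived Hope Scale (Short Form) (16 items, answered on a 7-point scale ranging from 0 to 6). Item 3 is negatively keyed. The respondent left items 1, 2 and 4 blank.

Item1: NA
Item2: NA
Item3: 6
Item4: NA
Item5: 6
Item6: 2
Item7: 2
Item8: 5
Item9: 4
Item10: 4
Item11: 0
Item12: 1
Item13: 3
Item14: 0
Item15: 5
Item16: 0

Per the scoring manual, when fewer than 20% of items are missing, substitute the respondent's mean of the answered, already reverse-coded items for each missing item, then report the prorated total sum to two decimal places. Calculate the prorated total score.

Reverse-coded (reverse-coded value = 6 − response):
  item 3: 6 − 6 = 0
Completed scored items (13 of 16): 0, 6, 2, 2, 5, 4, 4, 0, 1, 3, 0, 5, 0; sum = 32.
Person mean = 32 / 13 ≈ 2.4615
Prorated total = (32 / 13) × 16 = 39.38 (to 2 dp)

39.38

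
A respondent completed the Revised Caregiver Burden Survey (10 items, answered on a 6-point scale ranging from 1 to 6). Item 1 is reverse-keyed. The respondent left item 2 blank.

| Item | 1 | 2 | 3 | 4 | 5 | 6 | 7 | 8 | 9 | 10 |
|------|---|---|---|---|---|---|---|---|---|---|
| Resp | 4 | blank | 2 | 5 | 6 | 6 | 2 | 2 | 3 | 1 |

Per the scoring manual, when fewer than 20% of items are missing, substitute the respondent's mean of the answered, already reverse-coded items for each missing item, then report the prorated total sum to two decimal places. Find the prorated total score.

33.33

Reverse-coded (reverse-coded value = 7 − response):
  item 1: 7 − 4 = 3
Completed scored items (9 of 10): 3, 2, 5, 6, 6, 2, 2, 3, 1; sum = 30.
Person mean = 30 / 9 ≈ 3.3333
Prorated total = (30 / 9) × 10 = 33.33 (to 2 dp)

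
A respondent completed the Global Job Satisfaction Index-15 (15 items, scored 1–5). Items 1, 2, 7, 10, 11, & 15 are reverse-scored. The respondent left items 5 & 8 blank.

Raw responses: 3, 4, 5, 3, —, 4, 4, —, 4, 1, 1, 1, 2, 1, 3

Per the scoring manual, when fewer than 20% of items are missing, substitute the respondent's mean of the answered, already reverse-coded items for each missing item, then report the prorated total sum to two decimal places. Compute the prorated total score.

Reverse-coded (reversed = (1+5) − raw = 6 − raw):
  item 1: 6 − 3 = 3
  item 2: 6 − 4 = 2
  item 7: 6 − 4 = 2
  item 10: 6 − 1 = 5
  item 11: 6 − 1 = 5
  item 15: 6 − 3 = 3
Completed scored items (13 of 15): 3, 2, 5, 3, 4, 2, 4, 5, 5, 1, 2, 1, 3; sum = 40.
Person mean = 40 / 13 ≈ 3.0769
Prorated total = (40 / 13) × 15 = 46.15 (to 2 dp)

46.15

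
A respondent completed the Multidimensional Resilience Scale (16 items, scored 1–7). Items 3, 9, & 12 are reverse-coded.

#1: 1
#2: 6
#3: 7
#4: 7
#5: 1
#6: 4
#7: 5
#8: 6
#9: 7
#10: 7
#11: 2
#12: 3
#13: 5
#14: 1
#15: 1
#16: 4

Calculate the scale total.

Reverse-coded items (on a 1–7 scale, reversed = 8 − raw):
  item 3: 8 − 7 = 1
  item 9: 8 − 7 = 1
  item 12: 8 − 3 = 5
Scored items: 1, 6, 1, 7, 1, 4, 5, 6, 1, 7, 2, 5, 5, 1, 1, 4
Total = 1 + 6 + 1 + 7 + 1 + 4 + 5 + 6 + 1 + 7 + 2 + 5 + 5 + 1 + 1 + 4 = 57

57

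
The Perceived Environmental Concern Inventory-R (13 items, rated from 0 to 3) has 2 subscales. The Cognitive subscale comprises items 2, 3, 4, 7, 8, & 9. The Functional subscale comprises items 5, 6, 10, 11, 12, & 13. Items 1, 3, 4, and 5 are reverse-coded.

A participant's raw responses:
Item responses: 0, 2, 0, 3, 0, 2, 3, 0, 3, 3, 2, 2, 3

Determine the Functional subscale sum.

15

Functional items: 5, 6, 10, 11, 12, 13.
Of these, item 5 is reverse-coded; reverse-coded value = 3 − response.
  item 5: 3 − 0 = 3
  item 6: 2
  item 10: 3
  item 11: 2
  item 12: 2
  item 13: 3
Sum = 3 + 2 + 3 + 2 + 2 + 3 = 15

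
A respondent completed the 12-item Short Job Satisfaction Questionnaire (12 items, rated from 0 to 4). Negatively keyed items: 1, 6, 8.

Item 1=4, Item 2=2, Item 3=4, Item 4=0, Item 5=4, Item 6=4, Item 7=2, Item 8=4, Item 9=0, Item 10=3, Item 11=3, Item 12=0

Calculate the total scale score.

Reverse-coded items (reverse-coded value = 4 − response):
  item 1: 4 − 4 = 0
  item 6: 4 − 4 = 0
  item 8: 4 − 4 = 0
Scored responses: 0, 2, 4, 0, 4, 0, 2, 0, 0, 3, 3, 0
Total = 0 + 2 + 4 + 0 + 4 + 0 + 2 + 0 + 0 + 3 + 3 + 0 = 18

18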